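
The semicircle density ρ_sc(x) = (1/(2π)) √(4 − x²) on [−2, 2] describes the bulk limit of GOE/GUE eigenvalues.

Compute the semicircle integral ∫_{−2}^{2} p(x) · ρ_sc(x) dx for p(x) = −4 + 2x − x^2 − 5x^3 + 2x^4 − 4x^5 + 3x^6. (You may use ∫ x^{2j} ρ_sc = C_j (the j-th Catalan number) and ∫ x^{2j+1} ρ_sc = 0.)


Write p(x) = Σ a_i x^i, split into monomials and integrate each against ρ_sc separately.
Using ∫ x^{2j} ρ_sc = C_j = (1/(j+1)) C(2j, j) (Catalan numbers) and ∫ x^{2j+1} ρ_sc = 0 (odd monomials vanish by symmetry):
  i = 0 (even): a_0 · C_{0} = -4 · 1 = -4
  i = 1 (odd): ∫ x^1 ρ_sc = 0 (vanishes)
  i = 2 (even): a_2 · C_{1} = -1 · 1 = -1
  i = 3 (odd): ∫ x^3 ρ_sc = 0 (vanishes)
  i = 4 (even): a_4 · C_{2} = 2 · 2 = 4
  i = 5 (odd): ∫ x^5 ρ_sc = 0 (vanishes)
  i = 6 (even): a_6 · C_{3} = 3 · 5 = 15

Summing the contributions: ∫_{−2}^{2} p(x) ρ_sc(x) dx = (-4) + (-1) + 4 + 15 = 14.


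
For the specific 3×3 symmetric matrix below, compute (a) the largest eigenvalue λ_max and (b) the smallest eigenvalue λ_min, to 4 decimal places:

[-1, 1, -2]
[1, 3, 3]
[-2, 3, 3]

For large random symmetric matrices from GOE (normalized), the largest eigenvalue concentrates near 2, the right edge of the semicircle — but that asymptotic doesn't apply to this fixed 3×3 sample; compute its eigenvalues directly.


Since M is real symmetric, all three eigenvalues are real; they are the roots of det(λI − M) = λ³ − (tr M) λ² + s λ − det M, where s is the sum of the principal 2×2 minors.
tr M = -1 + 3 + 3 = 5.
s = ((-1)·3 − 1²) + ((-1)·3 − (-2)²) + (3·3 − 3²) = -4 + (-7) + 0 = -11.
det M (expand along row 1) = (-1)·0 − 1·9 + (-2)·9 = -27.
Characteristic polynomial: λ³ − 5λ² − 11λ + 27 = 0.
Substitute λ = y + (tr M)/3 = y + 1.666667 to remove the quadratic term: y³ + p·y + q = 0 with p = s − (tr M)²/3 = -19.333333 and q = −2(tr M)³/27 + (tr M)·s/3 − det M = -0.592593.
Three real roots ⇒ use the trigonometric (Viète) form: r = 2√(−p/3) = 5.077182, φ = arccos(3q/(p·r)) = arccos(0.018111) = 1.552684 rad.
y_k = r·cos(φ/3 − 2πk/3) for k = 0, 1, 2 gives y = 4.412215, -0.030653, -4.381562.
λ_k = y_k + 1.666667 gives λ = 6.0789, 1.6360, -2.7149 (check: the sum is 5.0000 = tr M).

Hence λ_max = 6.0789 and λ_min = -2.7149.


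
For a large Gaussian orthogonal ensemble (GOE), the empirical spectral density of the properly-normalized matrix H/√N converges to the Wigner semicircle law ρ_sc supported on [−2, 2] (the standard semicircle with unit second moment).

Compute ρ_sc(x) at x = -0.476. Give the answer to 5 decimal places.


ρ_sc(x) = (1/(2π)) √(4 − x²). With x = -0.476:
  4 − x² = 4 − (-0.476)² = 4 − 0.226576 = 3.773424.
  √(4 − x²) = 1.942530.
  1/(2π) = 0.159155.
  ρ_sc(-0.476) = 0.159155 · 1.942530 = 0.309163.

Rounded to 5 decimal places: ρ_sc(-0.476) ≈ 0.30916.


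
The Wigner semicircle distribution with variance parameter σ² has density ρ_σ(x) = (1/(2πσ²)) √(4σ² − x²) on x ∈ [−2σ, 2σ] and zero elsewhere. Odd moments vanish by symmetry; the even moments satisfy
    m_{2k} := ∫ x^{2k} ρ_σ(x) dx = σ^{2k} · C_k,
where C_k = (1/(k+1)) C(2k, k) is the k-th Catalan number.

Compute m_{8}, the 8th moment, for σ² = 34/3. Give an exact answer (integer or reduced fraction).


By the scaled semicircle moment identity, m_{2k} = σ^{2k} · C_k with k = 4.
C_4 = (1/(k+1)) · C(2k, k) = (1/5) · C(8, 4) = (1/5) · 70 = 14.
σ^{2k} = (σ²)^k = (34/3)^4 = 1336336/81.

Therefore m_{8} = σ^{8} · C_4 = (1336336/81) · 14 = 18708704/81.


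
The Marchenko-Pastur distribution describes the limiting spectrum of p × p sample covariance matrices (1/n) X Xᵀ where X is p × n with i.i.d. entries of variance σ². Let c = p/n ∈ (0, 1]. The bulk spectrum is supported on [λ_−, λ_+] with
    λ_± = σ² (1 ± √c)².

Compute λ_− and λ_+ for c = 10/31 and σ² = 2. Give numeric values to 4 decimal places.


c = 10/31 = 0.322581; √c = 0.567962.
λ_− = σ² (1 − √c)² = 2 · (1 − 0.567962)² = 2 · (0.432038)² = 0.373314.
λ_+ = σ² (1 + √c)² = 2 · (1 + 0.567962)² = 2 · (1.567962)² = 4.917009.

Rounded to 4 decimal places: λ_− ≈ 0.3733, λ_+ ≈ 4.9170.


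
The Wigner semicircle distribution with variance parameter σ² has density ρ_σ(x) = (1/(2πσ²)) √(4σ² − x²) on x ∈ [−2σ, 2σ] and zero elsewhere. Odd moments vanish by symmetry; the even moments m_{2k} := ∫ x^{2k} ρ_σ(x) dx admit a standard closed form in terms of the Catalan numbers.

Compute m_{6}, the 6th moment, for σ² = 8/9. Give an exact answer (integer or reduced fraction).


By the scaled semicircle moment identity, m_{2k} = σ^{2k} · C_k with k = 3.
C_3 = (1/(k+1)) · C(2k, k) = (1/4) · C(6, 3) = (1/4) · 20 = 5.
σ^{2k} = (σ²)^k = (8/9)^3 = 512/729.

Therefore m_{6} = σ^{6} · C_3 = (512/729) · 5 = 2560/729.


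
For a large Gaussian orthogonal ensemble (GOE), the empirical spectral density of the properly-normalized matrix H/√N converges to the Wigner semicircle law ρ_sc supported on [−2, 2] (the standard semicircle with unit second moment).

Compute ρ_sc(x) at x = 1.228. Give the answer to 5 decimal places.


ρ_sc(x) = (1/(2π)) √(4 − x²). With x = 1.228:
  4 − x² = 4 − (1.228)² = 4 − 1.507984 = 2.492016.
  √(4 − x²) = 1.578612.
  1/(2π) = 0.159155.
  ρ_sc(1.228) = 0.159155 · 1.578612 = 0.251244.

Rounded to 5 decimal places: ρ_sc(1.228) ≈ 0.25124.


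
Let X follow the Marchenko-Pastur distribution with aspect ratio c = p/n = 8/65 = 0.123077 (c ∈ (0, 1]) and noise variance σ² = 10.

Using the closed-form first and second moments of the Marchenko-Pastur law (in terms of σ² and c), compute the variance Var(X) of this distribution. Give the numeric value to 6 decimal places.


Recall the MP moments m_1 = E[X] = σ² and m_2 = E[X²] = σ⁴ (1 + c).
m_1 = E[X] = σ² = 10, so m_1² = 100.
m_2 = E[X²] = σ⁴ (1 + c) = 100 · (1 + 0.123077) = 100 · 1.123077 = 112.307692.
(Note m_2 − m_1² simplifies to c · σ⁴ = 0.123077 · 100.)

Var(X) = m_2 − m_1² = 112.307692 − 100 = 12.307692.


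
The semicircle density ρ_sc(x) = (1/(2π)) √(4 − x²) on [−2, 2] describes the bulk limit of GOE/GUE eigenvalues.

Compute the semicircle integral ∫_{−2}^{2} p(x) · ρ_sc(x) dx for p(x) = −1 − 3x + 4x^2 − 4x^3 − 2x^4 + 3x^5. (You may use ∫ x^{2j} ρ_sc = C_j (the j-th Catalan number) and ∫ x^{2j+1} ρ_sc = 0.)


Write p(x) = Σ a_i x^i, split into monomials and integrate each against ρ_sc separately.
Using ∫ x^{2j} ρ_sc = C_j = (1/(j+1)) C(2j, j) (Catalan numbers) and ∫ x^{2j+1} ρ_sc = 0 (odd monomials vanish by symmetry):
  i = 0 (even): a_0 · C_{0} = -1 · 1 = -1
  i = 1 (odd): ∫ x^1 ρ_sc = 0 (vanishes)
  i = 2 (even): a_2 · C_{1} = 4 · 1 = 4
  i = 3 (odd): ∫ x^3 ρ_sc = 0 (vanishes)
  i = 4 (even): a_4 · C_{2} = -2 · 2 = -4
  i = 5 (odd): ∫ x^5 ρ_sc = 0 (vanishes)

Summing the contributions: ∫_{−2}^{2} p(x) ρ_sc(x) dx = (-1) + 4 + (-4) = -1.


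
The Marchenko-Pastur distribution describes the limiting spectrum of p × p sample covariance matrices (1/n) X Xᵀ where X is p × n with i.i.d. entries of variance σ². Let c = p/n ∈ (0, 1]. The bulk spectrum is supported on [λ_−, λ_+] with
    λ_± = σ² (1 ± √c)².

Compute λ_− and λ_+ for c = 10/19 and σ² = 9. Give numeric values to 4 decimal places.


c = 10/19 = 0.526316; √c = 0.725476.
λ_− = σ² (1 − √c)² = 9 · (1 − 0.725476)² = 9 · (0.274524)² = 0.678270.
λ_+ = σ² (1 + √c)² = 9 · (1 + 0.725476)² = 9 · (1.725476)² = 26.795415.

Rounded to 4 decimal places: λ_− ≈ 0.6783, λ_+ ≈ 26.7954.


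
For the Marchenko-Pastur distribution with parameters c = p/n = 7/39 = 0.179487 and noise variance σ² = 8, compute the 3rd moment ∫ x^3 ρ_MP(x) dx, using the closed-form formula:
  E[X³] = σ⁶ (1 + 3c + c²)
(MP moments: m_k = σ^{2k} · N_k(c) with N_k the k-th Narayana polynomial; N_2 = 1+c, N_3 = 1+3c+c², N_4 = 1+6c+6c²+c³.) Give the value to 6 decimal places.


E[X³] = σ⁶ (1 + 3c + c²) (third MP moment). With σ² = 8 (so σ⁶ = 512) and c = 7/39 = 0.179487: E[X³] = 512 · (1 + 3·0.179487 + (0.179487)²) = 512 · 1.570677.

So E[X^3] = 804.186719.


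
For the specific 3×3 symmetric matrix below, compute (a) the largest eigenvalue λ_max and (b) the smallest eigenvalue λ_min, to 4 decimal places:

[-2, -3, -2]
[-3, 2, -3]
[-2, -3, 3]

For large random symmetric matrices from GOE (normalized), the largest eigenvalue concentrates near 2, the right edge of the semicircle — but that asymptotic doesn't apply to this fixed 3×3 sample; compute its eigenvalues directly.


Since M is real symmetric, all three eigenvalues are real; they are the roots of det(λI − M) = λ³ − (tr M) λ² + s λ − det M, where s is the sum of the principal 2×2 minors.
tr M = -2 + 2 + 3 = 3.
s = ((-2)·2 − (-3)²) + ((-2)·3 − (-2)²) + (2·3 − (-3)²) = -13 + (-10) + (-3) = -26.
det M (expand along row 1) = (-2)·(-3) − (-3)·(-15) + (-2)·13 = -65.
Characteristic polynomial: λ³ − 3λ² − 26λ + 65 = 0.
Substitute λ = y + (tr M)/3 = y + 1.000000 to remove the quadratic term: y³ + p·y + q = 0 with p = s − (tr M)²/3 = -29.000000 and q = −2(tr M)³/27 + (tr M)·s/3 − det M = 37.000000.
Three real roots ⇒ use the trigonometric (Viète) form: r = 2√(−p/3) = 6.218253, φ = arccos(3q/(p·r)) = arccos(-0.615540) = 2.233868 rad.
y_k = r·cos(φ/3 − 2πk/3) for k = 0, 1, 2 gives y = 4.572553, 1.363219, -5.935772.
λ_k = y_k + 1.000000 gives λ = 5.5726, 2.3632, -4.9358 (check: the sum is 3.0000 = tr M).

Hence λ_max = 5.5726 and λ_min = -4.9358.


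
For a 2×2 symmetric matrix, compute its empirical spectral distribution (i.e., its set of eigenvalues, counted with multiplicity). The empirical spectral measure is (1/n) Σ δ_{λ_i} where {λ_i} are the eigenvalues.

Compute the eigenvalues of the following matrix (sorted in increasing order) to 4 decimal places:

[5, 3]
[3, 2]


Since M is real symmetric, both eigenvalues are real; they are the roots of det(λI − M) = λ² − (tr M) λ + det M.
tr M = 5 + 2 = 7.
det M = 5·2 − 3² = 10 − 9 = 1.
Characteristic polynomial: λ² − 7λ + 1 = 0.
Discriminant Δ = (tr M)² − 4·det M = 49 − 4 = 45; √Δ = 6.708204.
λ = (tr M ± √Δ)/2 = (7 ± 6.708204)/2, giving (tr M − √Δ)/2 = 0.1459 and (tr M + √Δ)/2 = 6.8541.

Eigenvalues sorted in increasing order: [0.1459, 6.8541].


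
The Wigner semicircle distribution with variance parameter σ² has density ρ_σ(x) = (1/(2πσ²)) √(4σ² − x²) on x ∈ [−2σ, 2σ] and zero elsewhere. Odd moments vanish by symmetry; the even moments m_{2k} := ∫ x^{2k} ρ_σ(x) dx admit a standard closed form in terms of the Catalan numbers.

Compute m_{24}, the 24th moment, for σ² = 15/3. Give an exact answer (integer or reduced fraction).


By the scaled semicircle moment identity, m_{2k} = σ^{2k} · C_k with k = 12.
C_12 = (1/(k+1)) · C(2k, k) = (1/13) · C(24, 12) = (1/13) · 2704156 = 208012.
σ^{2k} = (σ²)^k = (15/3)^12 = 244140625.

Therefore m_{24} = σ^{24} · C_12 = 244140625 · 208012 = 50784179687500.


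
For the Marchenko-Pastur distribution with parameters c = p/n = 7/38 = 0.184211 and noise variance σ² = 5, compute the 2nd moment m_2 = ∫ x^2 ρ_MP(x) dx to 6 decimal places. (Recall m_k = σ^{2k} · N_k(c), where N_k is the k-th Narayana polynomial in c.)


E[X²] = σ⁴ (1 + c) (second MP moment). With σ² = 5 (so σ⁴ = 25) and c = 7/38 = 0.184211: E[X²] = 25 · (1 + 0.184211) = 25 · 1.184211.

So E[X^2] = 29.605263.


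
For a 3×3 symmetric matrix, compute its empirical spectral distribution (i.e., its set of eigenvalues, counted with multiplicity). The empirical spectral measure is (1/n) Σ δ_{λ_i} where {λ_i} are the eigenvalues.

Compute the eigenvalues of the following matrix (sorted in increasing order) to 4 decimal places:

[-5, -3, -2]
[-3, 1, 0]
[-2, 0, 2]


Since M is real symmetric, all three eigenvalues are real; they are the roots of det(λI − M) = λ³ − (tr M) λ² + s λ − det M, where s is the sum of the principal 2×2 minors.
tr M = -5 + 1 + 2 = -2.
s = ((-5)·1 − (-3)²) + ((-5)·2 − (-2)²) + (1·2 − 0²) = -14 + (-14) + 2 = -26.
det M (expand along row 1) = (-5)·2 − (-3)·(-6) + (-2)·2 = -32.
Characteristic polynomial: λ³ + 2λ² − 26λ + 32 = 0.
Substitute λ = y + (tr M)/3 = y − 0.666667 to remove the quadratic term: y³ + p·y + q = 0 with p = s − (tr M)²/3 = -27.333333 and q = −2(tr M)³/27 + (tr M)·s/3 − det M = 49.925926.
Three real roots ⇒ use the trigonometric (Viète) form: r = 2√(−p/3) = 6.036923, φ = arccos(3q/(p·r)) = arccos(-0.907693) = 2.708550 rad.
y_k = r·cos(φ/3 − 2πk/3) for k = 0, 1, 2 gives y = 3.739119, 2.235021, -5.974139.
λ_k = y_k − 0.666667 gives λ = 3.0725, 1.5684, -6.6408 (check: the sum is -2.0000 = tr M).

Eigenvalues sorted in increasing order: [-6.6408, 1.5684, 3.0725].


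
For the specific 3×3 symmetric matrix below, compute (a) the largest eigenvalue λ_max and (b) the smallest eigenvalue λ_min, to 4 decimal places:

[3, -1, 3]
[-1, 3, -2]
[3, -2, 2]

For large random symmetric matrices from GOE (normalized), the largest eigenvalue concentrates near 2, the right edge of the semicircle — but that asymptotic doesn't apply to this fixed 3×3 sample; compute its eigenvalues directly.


Since M is real symmetric, all three eigenvalues are real; they are the roots of det(λI − M) = λ³ − (tr M) λ² + s λ − det M, where s is the sum of the principal 2×2 minors.
tr M = 3 + 3 + 2 = 8.
s = (3·3 − (-1)²) + (3·2 − 3²) + (3·2 − (-2)²) = 8 + (-3) + 2 = 7.
det M (expand along row 1) = 3·2 − (-1)·4 + 3·(-7) = -11.
Characteristic polynomial: λ³ − 8λ² + 7λ + 11 = 0.
Substitute λ = y + (tr M)/3 = y + 2.666667 to remove the quadratic term: y³ + p·y + q = 0 with p = s − (tr M)²/3 = -14.333333 and q = −2(tr M)³/27 + (tr M)·s/3 − det M = -8.259259.
Three real roots ⇒ use the trigonometric (Viète) form: r = 2√(−p/3) = 4.371626, φ = arccos(3q/(p·r)) = arccos(0.395432) = 1.164258 rad.
y_k = r·cos(φ/3 − 2πk/3) for k = 0, 1, 2 gives y = 4.046530, -0.590600, -3.455930.
λ_k = y_k + 2.666667 gives λ = 6.7132, 2.0761, -0.7893 (check: the sum is 8.0000 = tr M).

Hence λ_max = 6.7132 and λ_min = -0.7893.


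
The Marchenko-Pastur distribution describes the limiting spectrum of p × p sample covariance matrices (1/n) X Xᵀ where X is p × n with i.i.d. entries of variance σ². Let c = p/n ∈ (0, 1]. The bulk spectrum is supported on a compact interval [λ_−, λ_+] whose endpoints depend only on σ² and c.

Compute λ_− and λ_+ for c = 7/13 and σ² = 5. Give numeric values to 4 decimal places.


c = 7/13 = 0.538462; √c = 0.733799.
λ_− = σ² (1 − √c)² = 5 · (1 − 0.733799)² = 5 · (0.266201)² = 0.354314.
λ_+ = σ² (1 + √c)² = 5 · (1 + 0.733799)² = 5 · (1.733799)² = 15.030302.

Rounded to 4 decimal places: λ_− ≈ 0.3543, λ_+ ≈ 15.0303.


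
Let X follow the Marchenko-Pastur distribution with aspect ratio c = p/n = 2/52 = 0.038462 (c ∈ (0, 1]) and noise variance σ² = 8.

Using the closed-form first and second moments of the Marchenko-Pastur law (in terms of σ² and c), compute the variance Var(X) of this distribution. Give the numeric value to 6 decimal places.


Recall the MP moments m_1 = E[X] = σ² and m_2 = E[X²] = σ⁴ (1 + c).
m_1 = E[X] = σ² = 8, so m_1² = 64.
m_2 = E[X²] = σ⁴ (1 + c) = 64 · (1 + 0.038462) = 64 · 1.038462 = 66.461538.
(Note m_2 − m_1² simplifies to c · σ⁴ = 0.038462 · 64.)

Var(X) = m_2 − m_1² = 66.461538 − 64 = 2.461538.


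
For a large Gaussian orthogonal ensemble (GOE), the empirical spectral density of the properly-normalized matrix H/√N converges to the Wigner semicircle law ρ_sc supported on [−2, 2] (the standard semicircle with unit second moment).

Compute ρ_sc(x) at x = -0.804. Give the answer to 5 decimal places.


ρ_sc(x) = (1/(2π)) √(4 − x²). With x = -0.804:
  4 − x² = 4 − (-0.804)² = 4 − 0.646416 = 3.353584.
  √(4 − x²) = 1.831279.
  1/(2π) = 0.159155.
  ρ_sc(-0.804) = 0.159155 · 1.831279 = 0.291457.

Rounded to 5 decimal places: ρ_sc(-0.804) ≈ 0.29146.


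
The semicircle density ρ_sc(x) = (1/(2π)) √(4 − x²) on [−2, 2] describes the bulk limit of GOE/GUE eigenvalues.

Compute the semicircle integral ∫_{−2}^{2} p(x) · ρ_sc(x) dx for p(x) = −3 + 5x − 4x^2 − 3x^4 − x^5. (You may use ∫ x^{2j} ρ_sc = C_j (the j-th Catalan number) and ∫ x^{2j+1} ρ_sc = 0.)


Write p(x) = Σ a_i x^i, split into monomials and integrate each against ρ_sc separately.
Using ∫ x^{2j} ρ_sc = C_j = (1/(j+1)) C(2j, j) (Catalan numbers) and ∫ x^{2j+1} ρ_sc = 0 (odd monomials vanish by symmetry):
  i = 0 (even): a_0 · C_{0} = -3 · 1 = -3
  i = 1 (odd): ∫ x^1 ρ_sc = 0 (vanishes)
  i = 2 (even): a_2 · C_{1} = -4 · 1 = -4
  i = 4 (even): a_4 · C_{2} = -3 · 2 = -6
  i = 5 (odd): ∫ x^5 ρ_sc = 0 (vanishes)

Summing the contributions: ∫_{−2}^{2} p(x) ρ_sc(x) dx = (-3) + (-4) + (-6) = -13.


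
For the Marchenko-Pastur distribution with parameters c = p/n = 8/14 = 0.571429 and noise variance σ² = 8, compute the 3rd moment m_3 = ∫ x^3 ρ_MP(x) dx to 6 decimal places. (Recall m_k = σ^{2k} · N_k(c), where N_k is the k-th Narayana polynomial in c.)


E[X³] = σ⁶ (1 + 3c + c²) (third MP moment). With σ² = 8 (so σ⁶ = 512) and c = 8/14 = 0.571429: E[X³] = 512 · (1 + 3·0.571429 + (0.571429)²) = 512 · 3.040816.

So E[X^3] = 1556.897959.


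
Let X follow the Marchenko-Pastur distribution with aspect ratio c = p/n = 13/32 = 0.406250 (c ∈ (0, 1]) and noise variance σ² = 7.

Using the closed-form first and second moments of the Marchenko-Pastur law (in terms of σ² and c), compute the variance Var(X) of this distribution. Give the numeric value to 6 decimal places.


Recall the MP moments m_1 = E[X] = σ² and m_2 = E[X²] = σ⁴ (1 + c).
m_1 = E[X] = σ² = 7, so m_1² = 49.
m_2 = E[X²] = σ⁴ (1 + c) = 49 · (1 + 0.406250) = 49 · 1.406250 = 68.906250.
(Note m_2 − m_1² simplifies to c · σ⁴ = 0.406250 · 49.)

Var(X) = m_2 − m_1² = 68.906250 − 49 = 19.906250.


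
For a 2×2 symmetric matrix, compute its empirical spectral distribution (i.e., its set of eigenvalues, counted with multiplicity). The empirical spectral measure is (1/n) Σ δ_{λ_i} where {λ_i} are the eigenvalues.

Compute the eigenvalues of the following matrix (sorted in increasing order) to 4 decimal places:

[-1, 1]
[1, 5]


Since M is real symmetric, both eigenvalues are real; they are the roots of det(λI − M) = λ² − (tr M) λ + det M.
tr M = -1 + 5 = 4.
det M = (-1)·5 − 1² = -5 − 1 = -6.
Characteristic polynomial: λ² − 4λ − 6 = 0.
Discriminant Δ = (tr M)² − 4·det M = 16 − (-24) = 40; √Δ = 6.324555.
λ = (tr M ± √Δ)/2 = (4 ± 6.324555)/2, giving (tr M − √Δ)/2 = -1.1623 and (tr M + √Δ)/2 = 5.1623.

Eigenvalues sorted in increasing order: [-1.1623, 5.1623].


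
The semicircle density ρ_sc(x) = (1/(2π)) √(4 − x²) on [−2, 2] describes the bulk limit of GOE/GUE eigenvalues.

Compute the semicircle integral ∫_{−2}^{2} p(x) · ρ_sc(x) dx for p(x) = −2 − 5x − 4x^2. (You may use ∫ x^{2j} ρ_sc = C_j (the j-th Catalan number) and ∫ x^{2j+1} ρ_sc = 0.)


Write p(x) = Σ a_i x^i, split into monomials and integrate each against ρ_sc separately.
Using ∫ x^{2j} ρ_sc = C_j = (1/(j+1)) C(2j, j) (Catalan numbers) and ∫ x^{2j+1} ρ_sc = 0 (odd monomials vanish by symmetry):
  i = 0 (even): a_0 · C_{0} = -2 · 1 = -2
  i = 1 (odd): ∫ x^1 ρ_sc = 0 (vanishes)
  i = 2 (even): a_2 · C_{1} = -4 · 1 = -4

Summing the contributions: ∫_{−2}^{2} p(x) ρ_sc(x) dx = (-2) + (-4) = -6.


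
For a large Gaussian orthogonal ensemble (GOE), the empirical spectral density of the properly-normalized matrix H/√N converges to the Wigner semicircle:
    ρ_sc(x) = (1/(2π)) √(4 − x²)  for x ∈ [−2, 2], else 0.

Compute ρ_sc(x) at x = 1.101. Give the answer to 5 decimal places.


ρ_sc(x) = (1/(2π)) √(4 − x²). With x = 1.101:
  4 − x² = 4 − (1.101)² = 4 − 1.212201 = 2.787799.
  √(4 − x²) = 1.669670.
  1/(2π) = 0.159155.
  ρ_sc(1.101) = 0.159155 · 1.669670 = 0.265736.

Rounded to 5 decimal places: ρ_sc(1.101) ≈ 0.26574.


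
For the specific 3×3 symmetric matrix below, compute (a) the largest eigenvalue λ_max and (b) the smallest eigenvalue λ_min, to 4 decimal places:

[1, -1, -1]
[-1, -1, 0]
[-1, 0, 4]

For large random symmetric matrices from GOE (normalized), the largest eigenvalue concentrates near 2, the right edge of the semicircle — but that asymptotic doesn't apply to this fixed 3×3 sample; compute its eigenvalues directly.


Since M is real symmetric, all three eigenvalues are real; they are the roots of det(λI − M) = λ³ − (tr M) λ² + s λ − det M, where s is the sum of the principal 2×2 minors.
tr M = 1 + (-1) + 4 = 4.
s = (1·(-1) − (-1)²) + (1·4 − (-1)²) + ((-1)·4 − 0²) = -2 + 3 + (-4) = -3.
det M (expand along row 1) = 1·(-4) − (-1)·(-4) + (-1)·(-1) = -7.
Characteristic polynomial: λ³ − 4λ² − 3λ + 7 = 0.
Substitute λ = y + (tr M)/3 = y + 1.333333 to remove the quadratic term: y³ + p·y + q = 0 with p = s − (tr M)²/3 = -8.333333 and q = −2(tr M)³/27 + (tr M)·s/3 − det M = -1.740741.
Three real roots ⇒ use the trigonometric (Viète) form: r = 2√(−p/3) = 3.333333, φ = arccos(3q/(p·r)) = arccos(0.188000) = 1.381671 rad.
y_k = r·cos(φ/3 − 2πk/3) for k = 0, 1, 2 gives y = 2.986017, -0.210000, -2.776017.
λ_k = y_k + 1.333333 gives λ = 4.3194, 1.1233, -1.4427 (check: the sum is 4.0000 = tr M).

Hence λ_max = 4.3194 and λ_min = -1.4427.


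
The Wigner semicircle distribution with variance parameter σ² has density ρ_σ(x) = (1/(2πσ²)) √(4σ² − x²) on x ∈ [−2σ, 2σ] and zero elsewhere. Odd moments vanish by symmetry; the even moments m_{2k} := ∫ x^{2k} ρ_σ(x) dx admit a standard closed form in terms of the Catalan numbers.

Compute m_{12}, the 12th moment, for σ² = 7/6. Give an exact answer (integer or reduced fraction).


By the scaled semicircle moment identity, m_{2k} = σ^{2k} · C_k with k = 6.
C_6 = (1/(k+1)) · C(2k, k) = (1/7) · C(12, 6) = (1/7) · 924 = 132.
σ^{2k} = (σ²)^k = (7/6)^6 = 117649/46656.

Therefore m_{12} = σ^{12} · C_6 = (117649/46656) · 132 = 1294139/3888.


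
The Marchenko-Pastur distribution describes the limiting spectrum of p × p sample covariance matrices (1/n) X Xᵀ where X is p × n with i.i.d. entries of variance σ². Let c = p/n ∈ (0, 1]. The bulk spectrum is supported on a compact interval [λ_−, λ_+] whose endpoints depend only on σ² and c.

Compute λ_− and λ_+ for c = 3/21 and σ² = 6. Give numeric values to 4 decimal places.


c = 3/21 = 0.142857; √c = 0.377964.
λ_− = σ² (1 − √c)² = 6 · (1 − 0.377964)² = 6 · (0.622036)² = 2.321569.
λ_+ = σ² (1 + √c)² = 6 · (1 + 0.377964)² = 6 · (1.377964)² = 11.392717.

Rounded to 4 decimal places: λ_− ≈ 2.3216, λ_+ ≈ 11.3927.


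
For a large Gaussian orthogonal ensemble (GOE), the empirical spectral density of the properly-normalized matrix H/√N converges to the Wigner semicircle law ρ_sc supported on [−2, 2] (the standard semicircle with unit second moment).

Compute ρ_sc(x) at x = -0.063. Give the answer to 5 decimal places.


ρ_sc(x) = (1/(2π)) √(4 − x²). With x = -0.063:
  4 − x² = 4 − (-0.063)² = 4 − 0.003969 = 3.996031.
  √(4 − x²) = 1.999008.
  1/(2π) = 0.159155.
  ρ_sc(-0.063) = 0.159155 · 1.999008 = 0.318152.

Rounded to 5 decimal places: ρ_sc(-0.063) ≈ 0.31815.


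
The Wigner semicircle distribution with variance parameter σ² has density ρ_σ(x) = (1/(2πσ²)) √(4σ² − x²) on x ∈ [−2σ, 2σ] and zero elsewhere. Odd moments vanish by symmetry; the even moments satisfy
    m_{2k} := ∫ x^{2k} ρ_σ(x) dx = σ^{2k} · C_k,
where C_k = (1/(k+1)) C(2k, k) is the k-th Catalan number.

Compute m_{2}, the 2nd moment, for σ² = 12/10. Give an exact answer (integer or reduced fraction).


By the scaled semicircle moment identity, m_{2k} = σ^{2k} · C_k with k = 1.
C_1 = (1/(k+1)) · C(2k, k) = (1/2) · C(2, 1) = (1/2) · 2 = 1.
σ^{2k} = (σ²)^k = (12/10)^1 = 6/5.

Therefore m_{2} = σ^{2} · C_1 = (6/5) · 1 = 6/5.


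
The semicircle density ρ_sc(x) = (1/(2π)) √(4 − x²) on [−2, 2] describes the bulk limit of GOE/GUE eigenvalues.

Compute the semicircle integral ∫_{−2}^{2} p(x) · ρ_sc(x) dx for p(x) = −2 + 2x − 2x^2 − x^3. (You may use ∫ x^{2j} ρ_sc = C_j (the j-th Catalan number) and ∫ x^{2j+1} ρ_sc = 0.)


Write p(x) = Σ a_i x^i, split into monomials and integrate each against ρ_sc separately.
Using ∫ x^{2j} ρ_sc = C_j = (1/(j+1)) C(2j, j) (Catalan numbers) and ∫ x^{2j+1} ρ_sc = 0 (odd monomials vanish by symmetry):
  i = 0 (even): a_0 · C_{0} = -2 · 1 = -2
  i = 1 (odd): ∫ x^1 ρ_sc = 0 (vanishes)
  i = 2 (even): a_2 · C_{1} = -2 · 1 = -2
  i = 3 (odd): ∫ x^3 ρ_sc = 0 (vanishes)

Summing the contributions: ∫_{−2}^{2} p(x) ρ_sc(x) dx = (-2) + (-2) = -4.


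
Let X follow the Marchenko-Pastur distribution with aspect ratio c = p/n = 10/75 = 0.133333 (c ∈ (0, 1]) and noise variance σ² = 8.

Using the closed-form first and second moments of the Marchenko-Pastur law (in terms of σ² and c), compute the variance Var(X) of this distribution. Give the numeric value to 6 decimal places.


Recall the MP moments m_1 = E[X] = σ² and m_2 = E[X²] = σ⁴ (1 + c).
m_1 = E[X] = σ² = 8, so m_1² = 64.
m_2 = E[X²] = σ⁴ (1 + c) = 64 · (1 + 0.133333) = 64 · 1.133333 = 72.533333.
(Note m_2 − m_1² simplifies to c · σ⁴ = 0.133333 · 64.)

Var(X) = m_2 − m_1² = 72.533333 − 64 = 8.533333.


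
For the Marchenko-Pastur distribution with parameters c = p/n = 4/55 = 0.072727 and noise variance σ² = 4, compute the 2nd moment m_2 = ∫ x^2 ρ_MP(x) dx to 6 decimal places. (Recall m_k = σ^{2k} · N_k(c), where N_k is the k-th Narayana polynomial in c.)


E[X²] = σ⁴ (1 + c) (second MP moment). With σ² = 4 (so σ⁴ = 16) and c = 4/55 = 0.072727: E[X²] = 16 · (1 + 0.072727) = 16 · 1.072727.

So E[X^2] = 17.163636.


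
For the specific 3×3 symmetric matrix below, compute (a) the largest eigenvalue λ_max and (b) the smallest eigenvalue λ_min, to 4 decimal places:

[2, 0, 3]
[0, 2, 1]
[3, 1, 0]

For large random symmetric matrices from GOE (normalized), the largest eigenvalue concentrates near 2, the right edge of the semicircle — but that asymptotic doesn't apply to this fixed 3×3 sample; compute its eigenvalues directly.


Since M is real symmetric, all three eigenvalues are real; they are the roots of det(λI − M) = λ³ − (tr M) λ² + s λ − det M, where s is the sum of the principal 2×2 minors.
tr M = 2 + 2 + 0 = 4.
s = (2·2 − 0²) + (2·0 − 3²) + (2·0 − 1²) = 4 + (-9) + (-1) = -6.
det M (expand along row 1) = 2·(-1) − 0·(-3) + 3·(-6) = -20.
Characteristic polynomial: λ³ − 4λ² − 6λ + 20 = 0.
Substitute λ = y + (tr M)/3 = y + 1.333333 to remove the quadratic term: y³ + p·y + q = 0 with p = s − (tr M)²/3 = -11.333333 and q = −2(tr M)³/27 + (tr M)·s/3 − det M = 7.259259.
Three real roots ⇒ use the trigonometric (Viète) form: r = 2√(−p/3) = 3.887301, φ = arccos(3q/(p·r)) = arccos(-0.494319) = 2.087848 rad.
y_k = r·cos(φ/3 − 2πk/3) for k = 0, 1, 2 gives y = 2.983291, 0.666667, -3.649958.
λ_k = y_k + 1.333333 gives λ = 4.3166, 2.0000, -2.3166 (check: the sum is 4.0000 = tr M).

Hence λ_max = 4.3166 and λ_min = -2.3166.


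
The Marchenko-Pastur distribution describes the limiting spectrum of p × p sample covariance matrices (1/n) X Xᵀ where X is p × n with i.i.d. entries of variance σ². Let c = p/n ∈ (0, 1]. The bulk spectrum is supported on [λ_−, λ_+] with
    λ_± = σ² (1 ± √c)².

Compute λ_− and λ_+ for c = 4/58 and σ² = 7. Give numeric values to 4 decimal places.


c = 4/58 = 0.068966; √c = 0.262613.
λ_− = σ² (1 − √c)² = 7 · (1 − 0.262613)² = 7 · (0.737387)² = 3.806179.
λ_+ = σ² (1 + √c)² = 7 · (1 + 0.262613)² = 7 · (1.262613)² = 11.159339.

Rounded to 4 decimal places: λ_− ≈ 3.8062, λ_+ ≈ 11.1593.


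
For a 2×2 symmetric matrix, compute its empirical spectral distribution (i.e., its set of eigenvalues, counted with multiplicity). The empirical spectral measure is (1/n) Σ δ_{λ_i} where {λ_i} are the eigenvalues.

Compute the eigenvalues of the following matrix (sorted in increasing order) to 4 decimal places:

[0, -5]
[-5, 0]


Since M is real symmetric, both eigenvalues are real; they are the roots of det(λI − M) = λ² − (tr M) λ + det M.
tr M = 0 + 0 = 0.
det M = 0·0 − (-5)² = 0 − 25 = -25.
Characteristic polynomial: λ² − 25 = 0.
Discriminant Δ = (tr M)² − 4·det M = 0 − (-100) = 100; √Δ = 10.000000.
λ = (tr M ± √Δ)/2 = (0 ± 10.000000)/2, giving (tr M − √Δ)/2 = -5.0000 and (tr M + √Δ)/2 = 5.0000.

Eigenvalues sorted in increasing order: [-5.0000, 5.0000].


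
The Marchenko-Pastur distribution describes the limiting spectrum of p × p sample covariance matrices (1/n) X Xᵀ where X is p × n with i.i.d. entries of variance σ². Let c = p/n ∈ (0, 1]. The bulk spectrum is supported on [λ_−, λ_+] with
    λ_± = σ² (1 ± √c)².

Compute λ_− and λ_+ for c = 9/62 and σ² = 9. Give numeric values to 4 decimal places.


c = 9/62 = 0.145161; √c = 0.381000.
λ_− = σ² (1 − √c)² = 9 · (1 − 0.381000)² = 9 · (0.619000)² = 3.448445.
λ_+ = σ² (1 + √c)² = 9 · (1 + 0.381000)² = 9 · (1.381000)² = 17.164458.

Rounded to 4 decimal places: λ_− ≈ 3.4484, λ_+ ≈ 17.1645.


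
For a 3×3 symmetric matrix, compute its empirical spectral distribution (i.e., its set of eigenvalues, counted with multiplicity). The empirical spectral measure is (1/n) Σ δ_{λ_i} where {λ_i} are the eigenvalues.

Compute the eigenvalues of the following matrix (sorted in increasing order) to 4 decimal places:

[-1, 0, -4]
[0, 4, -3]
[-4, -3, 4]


Since M is real symmetric, all three eigenvalues are real; they are the roots of det(λI − M) = λ³ − (tr M) λ² + s λ − det M, where s is the sum of the principal 2×2 minors.
tr M = -1 + 4 + 4 = 7.
s = ((-1)·4 − 0²) + ((-1)·4 − (-4)²) + (4·4 − (-3)²) = -4 + (-20) + 7 = -17.
det M (expand along row 1) = (-1)·7 − 0·(-12) + (-4)·16 = -71.
Characteristic polynomial: λ³ − 7λ² − 17λ + 71 = 0.
Substitute λ = y + (tr M)/3 = y + 2.333333 to remove the quadratic term: y³ + p·y + q = 0 with p = s − (tr M)²/3 = -33.333333 and q = −2(tr M)³/27 + (tr M)·s/3 − det M = 5.925926.
Three real roots ⇒ use the trigonometric (Viète) form: r = 2√(−p/3) = 6.666667, φ = arccos(3q/(p·r)) = arccos(-0.080000) = 1.650882 rad.
y_k = r·cos(φ/3 − 2πk/3) for k = 0, 1, 2 gives y = 5.682472, 0.177947, -5.860419.
λ_k = y_k + 2.333333 gives λ = 8.0158, 2.5113, -3.5271 (check: the sum is 7.0000 = tr M).

Eigenvalues sorted in increasing order: [-3.5271, 2.5113, 8.0158].


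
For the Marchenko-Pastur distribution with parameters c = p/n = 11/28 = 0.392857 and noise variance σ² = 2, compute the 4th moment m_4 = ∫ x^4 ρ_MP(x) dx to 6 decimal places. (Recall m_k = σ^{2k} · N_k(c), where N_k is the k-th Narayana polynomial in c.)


E[X⁴] = σ⁸ (1 + 6c + 6c² + c³) (fourth MP moment). With σ² = 2 (so σ⁸ = 16) and c = 11/28 = 0.392857: E[X⁴] = 16 · (1 + 6·0.392857 + 6·(0.392857)² + (0.392857)³) = 16 · 4.343796.

So E[X^4] = 69.500729.


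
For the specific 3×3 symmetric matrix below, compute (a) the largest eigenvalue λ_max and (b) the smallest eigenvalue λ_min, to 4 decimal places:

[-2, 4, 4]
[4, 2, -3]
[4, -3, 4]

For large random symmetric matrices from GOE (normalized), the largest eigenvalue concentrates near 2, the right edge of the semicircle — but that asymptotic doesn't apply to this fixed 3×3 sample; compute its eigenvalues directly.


Since M is real symmetric, all three eigenvalues are real; they are the roots of det(λI − M) = λ³ − (tr M) λ² + s λ − det M, where s is the sum of the principal 2×2 minors.
tr M = -2 + 2 + 4 = 4.
s = ((-2)·2 − 4²) + ((-2)·4 − 4²) + (2·4 − (-3)²) = -20 + (-24) + (-1) = -45.
det M (expand along row 1) = (-2)·(-1) − 4·28 + 4·(-20) = -190.
Characteristic polynomial: λ³ − 4λ² − 45λ + 190 = 0.
Substitute λ = y + (tr M)/3 = y + 1.333333 to remove the quadratic term: y³ + p·y + q = 0 with p = s − (tr M)²/3 = -50.333333 and q = −2(tr M)³/27 + (tr M)·s/3 − det M = 125.259259.
Three real roots ⇒ use the trigonometric (Viète) form: r = 2√(−p/3) = 8.192137, φ = arccos(3q/(p·r)) = arccos(-0.911335) = 2.717312 rad.
y_k = r·cos(φ/3 − 2πk/3) for k = 0, 1, 2 gives y = 5.055197, 3.055149, -8.110346.
λ_k = y_k + 1.333333 gives λ = 6.3885, 4.3885, -6.7770 (check: the sum is 4.0000 = tr M).

Hence λ_max = 6.3885 and λ_min = -6.7770.


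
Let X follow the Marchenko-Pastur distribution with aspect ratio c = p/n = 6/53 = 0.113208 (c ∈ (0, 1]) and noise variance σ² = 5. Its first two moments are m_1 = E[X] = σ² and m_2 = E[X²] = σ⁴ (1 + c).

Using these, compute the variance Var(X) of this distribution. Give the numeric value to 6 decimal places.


m_1 = E[X] = σ² = 5, so m_1² = 25.
m_2 = E[X²] = σ⁴ (1 + c) = 25 · (1 + 0.113208) = 25 · 1.113208 = 27.830189.
(Note m_2 − m_1² simplifies to c · σ⁴ = 0.113208 · 25.)

Var(X) = m_2 − m_1² = 27.830189 − 25 = 2.830189.


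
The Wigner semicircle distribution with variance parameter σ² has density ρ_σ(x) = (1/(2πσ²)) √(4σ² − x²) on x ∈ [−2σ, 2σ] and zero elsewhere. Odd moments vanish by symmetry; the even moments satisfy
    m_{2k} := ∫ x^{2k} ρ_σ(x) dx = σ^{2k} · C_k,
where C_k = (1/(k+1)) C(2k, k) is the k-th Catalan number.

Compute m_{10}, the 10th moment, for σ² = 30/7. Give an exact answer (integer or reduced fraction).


By the scaled semicircle moment identity, m_{2k} = σ^{2k} · C_k with k = 5.
C_5 = (1/(k+1)) · C(2k, k) = (1/6) · C(10, 5) = (1/6) · 252 = 42.
σ^{2k} = (σ²)^k = (30/7)^5 = 24300000/16807.

Therefore m_{10} = σ^{10} · C_5 = (24300000/16807) · 42 = 145800000/2401.


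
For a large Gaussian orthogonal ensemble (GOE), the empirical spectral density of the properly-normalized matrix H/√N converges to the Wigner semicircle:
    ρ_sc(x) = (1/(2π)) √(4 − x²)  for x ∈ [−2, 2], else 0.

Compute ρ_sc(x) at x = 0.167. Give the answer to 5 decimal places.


ρ_sc(x) = (1/(2π)) √(4 − x²). With x = 0.167:
  4 − x² = 4 − (0.167)² = 4 − 0.027889 = 3.972111.
  √(4 − x²) = 1.993016.
  1/(2π) = 0.159155.
  ρ_sc(0.167) = 0.159155 · 1.993016 = 0.317198.

Rounded to 5 decimal places: ρ_sc(0.167) ≈ 0.31720.


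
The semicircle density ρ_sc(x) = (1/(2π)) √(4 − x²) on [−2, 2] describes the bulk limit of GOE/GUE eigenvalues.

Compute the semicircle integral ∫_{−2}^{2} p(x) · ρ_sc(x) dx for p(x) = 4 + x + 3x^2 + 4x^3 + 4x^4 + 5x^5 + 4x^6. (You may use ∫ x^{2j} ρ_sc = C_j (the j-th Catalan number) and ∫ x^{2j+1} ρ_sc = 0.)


Write p(x) = Σ a_i x^i, split into monomials and integrate each against ρ_sc separately.
Using ∫ x^{2j} ρ_sc = C_j = (1/(j+1)) C(2j, j) (Catalan numbers) and ∫ x^{2j+1} ρ_sc = 0 (odd monomials vanish by symmetry):
  i = 0 (even): a_0 · C_{0} = 4 · 1 = 4
  i = 1 (odd): ∫ x^1 ρ_sc = 0 (vanishes)
  i = 2 (even): a_2 · C_{1} = 3 · 1 = 3
  i = 3 (odd): ∫ x^3 ρ_sc = 0 (vanishes)
  i = 4 (even): a_4 · C_{2} = 4 · 2 = 8
  i = 5 (odd): ∫ x^5 ρ_sc = 0 (vanishes)
  i = 6 (even): a_6 · C_{3} = 4 · 5 = 20

Summing the contributions: ∫_{−2}^{2} p(x) ρ_sc(x) dx = 4 + 3 + 8 + 20 = 35.


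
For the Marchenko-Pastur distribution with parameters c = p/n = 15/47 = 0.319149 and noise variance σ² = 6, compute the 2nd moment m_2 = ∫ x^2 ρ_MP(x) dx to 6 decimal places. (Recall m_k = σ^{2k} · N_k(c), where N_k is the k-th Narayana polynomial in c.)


E[X²] = σ⁴ (1 + c) (second MP moment). With σ² = 6 (so σ⁴ = 36) and c = 15/47 = 0.319149: E[X²] = 36 · (1 + 0.319149) = 36 · 1.319149.

So E[X^2] = 47.489362.


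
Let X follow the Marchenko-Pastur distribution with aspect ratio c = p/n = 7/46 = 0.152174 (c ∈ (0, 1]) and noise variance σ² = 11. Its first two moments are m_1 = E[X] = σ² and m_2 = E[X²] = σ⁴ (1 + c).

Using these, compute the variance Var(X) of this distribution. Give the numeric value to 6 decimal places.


m_1 = E[X] = σ² = 11, so m_1² = 121.
m_2 = E[X²] = σ⁴ (1 + c) = 121 · (1 + 0.152174) = 121 · 1.152174 = 139.413043.
(Note m_2 − m_1² simplifies to c · σ⁴ = 0.152174 · 121.)

Var(X) = m_2 − m_1² = 139.413043 − 121 = 18.413043.


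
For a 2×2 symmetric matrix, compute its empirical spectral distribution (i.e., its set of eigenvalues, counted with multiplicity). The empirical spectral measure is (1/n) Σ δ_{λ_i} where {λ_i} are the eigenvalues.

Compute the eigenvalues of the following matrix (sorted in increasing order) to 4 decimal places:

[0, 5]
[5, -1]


Since M is real symmetric, both eigenvalues are real; they are the roots of det(λI − M) = λ² − (tr M) λ + det M.
tr M = 0 + (-1) = -1.
det M = 0·(-1) − 5² = 0 − 25 = -25.
Characteristic polynomial: λ² + λ − 25 = 0.
Discriminant Δ = (tr M)² − 4·det M = 1 − (-100) = 101; √Δ = 10.049876.
λ = (tr M ± √Δ)/2 = (-1 ± 10.049876)/2, giving (tr M − √Δ)/2 = -5.5249 and (tr M + √Δ)/2 = 4.5249.

Eigenvalues sorted in increasing order: [-5.5249, 4.5249].


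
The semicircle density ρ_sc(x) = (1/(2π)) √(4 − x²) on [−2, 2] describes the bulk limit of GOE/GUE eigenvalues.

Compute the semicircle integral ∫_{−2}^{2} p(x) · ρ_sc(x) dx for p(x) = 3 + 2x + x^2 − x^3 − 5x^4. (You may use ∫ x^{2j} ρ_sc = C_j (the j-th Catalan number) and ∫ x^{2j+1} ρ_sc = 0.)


Write p(x) = Σ a_i x^i, split into monomials and integrate each against ρ_sc separately.
Using ∫ x^{2j} ρ_sc = C_j = (1/(j+1)) C(2j, j) (Catalan numbers) and ∫ x^{2j+1} ρ_sc = 0 (odd monomials vanish by symmetry):
  i = 0 (even): a_0 · C_{0} = 3 · 1 = 3
  i = 1 (odd): ∫ x^1 ρ_sc = 0 (vanishes)
  i = 2 (even): a_2 · C_{1} = 1 · 1 = 1
  i = 3 (odd): ∫ x^3 ρ_sc = 0 (vanishes)
  i = 4 (even): a_4 · C_{2} = -5 · 2 = -10

Summing the contributions: ∫_{−2}^{2} p(x) ρ_sc(x) dx = 3 + 1 + (-10) = -6.


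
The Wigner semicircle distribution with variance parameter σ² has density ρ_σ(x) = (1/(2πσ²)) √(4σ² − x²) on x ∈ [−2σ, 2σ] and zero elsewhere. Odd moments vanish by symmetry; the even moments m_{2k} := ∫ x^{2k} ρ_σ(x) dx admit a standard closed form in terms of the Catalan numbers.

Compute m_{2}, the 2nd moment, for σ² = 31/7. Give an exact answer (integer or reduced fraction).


By the scaled semicircle moment identity, m_{2k} = σ^{2k} · C_k with k = 1.
C_1 = (1/(k+1)) · C(2k, k) = (1/2) · C(2, 1) = (1/2) · 2 = 1.
σ^{2k} = (σ²)^k = (31/7)^1 = 31/7.

Therefore m_{2} = σ^{2} · C_1 = (31/7) · 1 = 31/7.


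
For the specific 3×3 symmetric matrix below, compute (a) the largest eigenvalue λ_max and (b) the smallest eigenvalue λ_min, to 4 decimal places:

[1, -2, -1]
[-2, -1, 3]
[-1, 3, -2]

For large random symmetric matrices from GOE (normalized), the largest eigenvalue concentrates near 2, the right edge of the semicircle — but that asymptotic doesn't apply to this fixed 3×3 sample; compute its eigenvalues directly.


Since M is real symmetric, all three eigenvalues are real; they are the roots of det(λI − M) = λ³ − (tr M) λ² + s λ − det M, where s is the sum of the principal 2×2 minors.
tr M = 1 + (-1) + (-2) = -2.
s = (1·(-1) − (-2)²) + (1·(-2) − (-1)²) + ((-1)·(-2) − 3²) = -5 + (-3) + (-7) = -15.
det M (expand along row 1) = 1·(-7) − (-2)·7 + (-1)·(-7) = 14.
Characteristic polynomial: λ³ + 2λ² − 15λ − 14 = 0.
Substitute λ = y + (tr M)/3 = y − 0.666667 to remove the quadratic term: y³ + p·y + q = 0 with p = s − (tr M)²/3 = -16.333333 and q = −2(tr M)³/27 + (tr M)·s/3 − det M = -3.407407.
Three real roots ⇒ use the trigonometric (Viète) form: r = 2√(−p/3) = 4.666667, φ = arccos(3q/(p·r)) = arccos(0.134111) = 1.436280 rad.
y_k = r·cos(φ/3 − 2πk/3) for k = 0, 1, 2 gives y = 4.141978, -0.209177, -3.932801.
λ_k = y_k − 0.666667 gives λ = 3.4753, -0.8758, -4.5995 (check: the sum is -2.0000 = tr M).

Hence λ_max = 3.4753 and λ_min = -4.5995.
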